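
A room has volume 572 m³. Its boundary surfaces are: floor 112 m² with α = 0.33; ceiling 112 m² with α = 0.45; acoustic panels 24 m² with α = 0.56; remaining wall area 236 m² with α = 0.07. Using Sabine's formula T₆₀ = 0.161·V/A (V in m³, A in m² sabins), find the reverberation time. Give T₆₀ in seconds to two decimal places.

0.78 s

A = Σ Sᵢαᵢ = 112·0.33 + 112·0.45 + 24·0.56 + 236·0.07 = 117.32 m².
T₆₀ = 0.161·V/A = 0.161·572/117.32 = 0.785 s.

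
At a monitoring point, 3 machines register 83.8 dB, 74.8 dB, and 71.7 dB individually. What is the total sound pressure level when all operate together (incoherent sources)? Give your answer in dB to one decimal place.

Incoherent sources combine by intensity addition: L_total = 10·log₁₀(Σ 10^(L_i/10)).
Σ 10^(L/10) = 10^(83.8/10) + 10^(74.8/10) + 10^(71.7/10) = 2.849e+08.
L_total = 10·log₁₀(2.849e+08) = 84.55 dB.

84.5 dB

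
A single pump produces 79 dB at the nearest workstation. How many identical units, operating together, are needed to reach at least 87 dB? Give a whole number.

N identical sources give L₁ + 10·log₁₀ N, so require 10·log₁₀ N ≥ 87 − 79 = 8.0 dB.
N ≥ 10^(8.0/10) = 6.310, so N = 7.

7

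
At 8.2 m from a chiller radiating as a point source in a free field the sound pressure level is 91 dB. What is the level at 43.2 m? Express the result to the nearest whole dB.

For a point source, L₂ = L₁ − 20·log₁₀(r₂/r₁).
L₂ = 91 − 20·log₁₀(43.2/8.2) = 91 − 14.433 = 76.57 dB.

77 dB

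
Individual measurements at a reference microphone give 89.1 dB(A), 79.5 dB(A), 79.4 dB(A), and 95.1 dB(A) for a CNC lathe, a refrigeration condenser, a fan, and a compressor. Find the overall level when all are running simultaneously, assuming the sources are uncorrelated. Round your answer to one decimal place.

96.3 dB(A)

For uncorrelated sources the intensities add, so convert each level to linear form, sum, and take 10·log₁₀ of the total.
Σ 10^(L/10) = 10^(89.1/10) + 10^(79.5/10) + 10^(79.4/10) + 10^(95.1/10) = 4.225e+09.
L_total = 10·log₁₀(4.225e+09) = 96.26 dB(A).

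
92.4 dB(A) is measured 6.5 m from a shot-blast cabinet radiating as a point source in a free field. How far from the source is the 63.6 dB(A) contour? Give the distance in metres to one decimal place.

179.0 m

For a point source L₁ − L₂ = 20·log₁₀(r₂/r₁), so r₂ = r₁·10^((L₁−L₂)/20).
r₂ = 6.5·10^((92.4−63.6)/20) = 6.5·10^(28.8/20) = 179.02 m.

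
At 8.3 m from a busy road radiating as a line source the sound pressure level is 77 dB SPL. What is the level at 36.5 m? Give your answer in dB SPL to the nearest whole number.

71 dB SPL

Line-source attenuation: ΔL = 10·log₁₀(r₂/r₁) = 10·log₁₀(36.5/8.3) = 6.432 dB.
L₂ = 77 − 10·log₁₀(36.5/8.3) = 77 − 6.432 = 70.57 dB SPL.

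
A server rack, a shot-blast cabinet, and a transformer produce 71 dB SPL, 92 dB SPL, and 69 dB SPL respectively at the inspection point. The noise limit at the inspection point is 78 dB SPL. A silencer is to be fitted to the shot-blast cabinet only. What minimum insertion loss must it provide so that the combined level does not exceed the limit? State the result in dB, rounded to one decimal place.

Everything except the shot-blast cabinet sums to 10^(71/10) + 10^(69/10) = 2.053e+07 in linear terms, 73.12 dB SPL.
The limit corresponds to 10^(78/10) = 6.310e+07; subtracting the fixed part leaves 4.256e+07 for the shot-blast cabinet, i.e. 76.29 dB SPL.
Required insertion loss = 92 − 76.29 = 15.71 dB.

15.7 dB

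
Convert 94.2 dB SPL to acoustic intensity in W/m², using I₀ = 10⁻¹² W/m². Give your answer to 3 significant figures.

0.00263 W/m²

I/I₀ = 10^(94.2/10) = 2.63e+09, so I = 2.63e+09 × 10⁻¹² W/m².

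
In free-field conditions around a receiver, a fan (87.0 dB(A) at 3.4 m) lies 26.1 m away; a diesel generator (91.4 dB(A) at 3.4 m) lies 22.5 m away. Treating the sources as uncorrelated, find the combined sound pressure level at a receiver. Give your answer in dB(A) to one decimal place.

76.0 dB(A)

Apply inverse-square spreading to bring every level to the receiver, then sum 10^(L/10).
fan: 87.0 − 20·log₁₀(26.1/3.4) = 87.0 − 17.70 = 69.30 dB(A).
diesel generator: 91.4 − 20·log₁₀(22.5/3.4) = 91.4 − 16.41 = 74.99 dB(A).
Σ 10^(L/10) = 4.003e+07 → L_total = 10·log₁₀(4.003e+07) = 76.02 dB(A).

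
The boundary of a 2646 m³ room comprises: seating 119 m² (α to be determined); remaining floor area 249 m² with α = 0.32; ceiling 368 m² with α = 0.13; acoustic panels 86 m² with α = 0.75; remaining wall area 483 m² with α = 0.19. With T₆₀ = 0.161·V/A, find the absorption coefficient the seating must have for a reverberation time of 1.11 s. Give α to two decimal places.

0.84

A = 0.161·V/T₆₀ = 0.161·2646/1.11 = 383.79 m² sabins.
Absorption from the other surfaces = 249·0.32 + 368·0.13 + 86·0.75 + 483·0.19 = 283.79 m², so the seating must supply 100.00 m² over 119 m².
α = 100.00/119 = 0.840.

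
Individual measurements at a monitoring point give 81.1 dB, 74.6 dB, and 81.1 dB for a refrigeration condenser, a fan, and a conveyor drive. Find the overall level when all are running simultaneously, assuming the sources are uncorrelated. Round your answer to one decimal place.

Incoherent sources combine by intensity addition: L_total = 10·log₁₀(Σ 10^(L_i/10)).
Σ 10^(L/10) = 10^(81.1/10) + 10^(74.6/10) + 10^(81.1/10) = 2.865e+08.
L_total = 10·log₁₀(2.865e+08) = 84.57 dB.

84.6 dB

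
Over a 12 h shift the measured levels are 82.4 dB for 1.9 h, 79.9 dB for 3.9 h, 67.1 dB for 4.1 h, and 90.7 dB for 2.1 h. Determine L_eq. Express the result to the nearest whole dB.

L_eq = 10·log₁₀[(1/T)·Σ tᵢ·10^(Lᵢ/10)] with T = 12 h.
Σ tᵢ·10^(Lᵢ/10) = 1.9·10^(82.4/10) + 3.9·10^(79.9/10) + 4.1·10^(67.1/10) + 2.1·10^(90.7/10) = 3.200e+09.
L_eq = 10·log₁₀(3.200e+09/12) = 84.26 dB.

84 dB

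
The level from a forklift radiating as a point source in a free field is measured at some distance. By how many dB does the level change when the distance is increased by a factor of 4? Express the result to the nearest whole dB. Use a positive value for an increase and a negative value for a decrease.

-12 dB

A point source loses 6 dB per doubling of distance; generally ΔL = −20·log₁₀(r₂/r₁).
ΔL = −20·log₁₀(4) = -12.04 dB.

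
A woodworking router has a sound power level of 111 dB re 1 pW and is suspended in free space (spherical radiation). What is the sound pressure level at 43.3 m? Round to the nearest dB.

67 dB

Free-field spherical radiation: L_p = L_w − 10·log₁₀(4π·r²), r = 43.3 m.
4π·r² = 2.356e+04 m², 10·log₁₀ of that is 43.722 dB.
L_p = 111 − 43.722 = 67.28 dB.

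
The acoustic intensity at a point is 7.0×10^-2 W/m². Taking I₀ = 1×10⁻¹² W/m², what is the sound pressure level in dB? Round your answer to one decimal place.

Dividing by I₀ shifts the exponent by 12: I/I₀ = 7.0×10^10.
L = 10·(0.8451 + 10) = 108.45 dB.

108.5 dB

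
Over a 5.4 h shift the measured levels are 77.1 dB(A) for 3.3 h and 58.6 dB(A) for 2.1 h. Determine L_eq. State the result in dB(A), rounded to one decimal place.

L_eq = 10·log₁₀[(1/T)·Σ tᵢ·10^(Lᵢ/10)] with T = 5.4 h.
Σ tᵢ·10^(Lᵢ/10) = 3.3·10^(77.1/10) + 2.1·10^(58.6/10) = 1.708e+08.
L_eq = 10·log₁₀(1.708e+08/5.4) = 75.00 dB(A).

75.0 dB(A)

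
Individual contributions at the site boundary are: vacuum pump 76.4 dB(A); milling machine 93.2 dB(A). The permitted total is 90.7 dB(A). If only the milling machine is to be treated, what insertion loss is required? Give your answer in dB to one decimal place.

The untreated sources together contribute 10^(76.4/10) = 4.365e+07, i.e. 76.40 dB(A).
To meet 90.7 dB(A) overall, the treated milling machine may contribute at most 10^(90.7/10) − 4.365e+07 = 1.131e+09, i.e. 90.54 dB(A).
Required insertion loss = 93.2 − 90.54 = 2.66 dB.

2.7 dB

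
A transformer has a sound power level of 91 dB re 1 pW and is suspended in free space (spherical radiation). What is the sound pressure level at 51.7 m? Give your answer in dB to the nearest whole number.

46 dB

L_p = L_w − 10·log₁₀(4π·r²) with r = 51.7 m.
4π·r² = 3.359e+04 m², 10·log₁₀ of that is 45.262 dB.
L_p = 91 − 45.262 = 45.74 dB.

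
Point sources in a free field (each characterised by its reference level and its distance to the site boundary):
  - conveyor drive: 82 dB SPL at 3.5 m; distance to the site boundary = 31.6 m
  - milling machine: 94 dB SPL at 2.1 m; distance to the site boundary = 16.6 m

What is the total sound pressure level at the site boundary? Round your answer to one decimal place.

Apply inverse-square spreading to bring every level to the receiver, then sum 10^(L/10).
conveyor drive: 82 − 20·log₁₀(31.6/3.5) = 82 − 19.11 = 62.89 dB SPL.
milling machine: 94 − 20·log₁₀(16.6/2.1) = 94 − 17.96 = 76.04 dB SPL.
Σ 10^(L/10) = 4.214e+07 → L_total = 10·log₁₀(4.214e+07) = 76.25 dB SPL.

76.2 dB SPL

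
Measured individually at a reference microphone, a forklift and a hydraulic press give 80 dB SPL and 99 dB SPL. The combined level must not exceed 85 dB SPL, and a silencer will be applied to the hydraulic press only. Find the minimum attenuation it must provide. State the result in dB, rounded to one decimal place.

The untreated sources together contribute 10^(80/10) = 1.000e+08, i.e. 80.00 dB SPL.
To meet 85 dB SPL overall, the treated hydraulic press may contribute at most 10^(85/10) − 1.000e+08 = 2.162e+08, i.e. 83.35 dB SPL.
Required insertion loss = 99 − 83.35 = 15.65 dB.

15.7 dB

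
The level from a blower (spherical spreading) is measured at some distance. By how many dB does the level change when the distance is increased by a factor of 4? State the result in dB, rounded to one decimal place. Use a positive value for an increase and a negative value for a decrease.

-12.0 dB

A point source loses 6 dB per doubling of distance; generally ΔL = −20·log₁₀(r₂/r₁).
ΔL = −20·log₁₀(4) = -12.04 dB.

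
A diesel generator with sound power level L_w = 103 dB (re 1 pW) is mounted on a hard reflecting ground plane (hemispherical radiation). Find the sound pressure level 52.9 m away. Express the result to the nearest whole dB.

61 dB

The power spreads over a hemisphere of area 2π·r², so L_p = L_w − 10·log₁₀(2π·r²).
2π·r² = 1.758e+04 m², 10·log₁₀ of that is 42.451 dB.
L_p = 103 − 42.451 = 60.55 dB.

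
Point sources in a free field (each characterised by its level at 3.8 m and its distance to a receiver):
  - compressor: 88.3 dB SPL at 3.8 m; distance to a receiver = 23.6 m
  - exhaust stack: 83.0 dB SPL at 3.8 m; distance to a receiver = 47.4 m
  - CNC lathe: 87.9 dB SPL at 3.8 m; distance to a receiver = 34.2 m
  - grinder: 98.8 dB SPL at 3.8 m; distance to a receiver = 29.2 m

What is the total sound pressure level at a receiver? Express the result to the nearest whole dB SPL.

82 dB SPL

First find each source's level at the receiver (point-source: −20·log₁₀(r/r_ref)), then combine on an intensity basis.
compressor: 88.3 − 20·log₁₀(23.6/3.8) = 88.3 − 15.86 = 72.44 dB SPL.
exhaust stack: 83.0 − 20·log₁₀(47.4/3.8) = 83.0 − 21.92 = 61.08 dB SPL.
CNC lathe: 87.9 − 20·log₁₀(34.2/3.8) = 87.9 − 19.08 = 68.82 dB SPL.
grinder: 98.8 − 20·log₁₀(29.2/3.8) = 98.8 − 17.71 = 81.09 dB SPL.
Σ 10^(L/10) = 1.549e+08 → L_total = 10·log₁₀(1.549e+08) = 81.90 dB SPL.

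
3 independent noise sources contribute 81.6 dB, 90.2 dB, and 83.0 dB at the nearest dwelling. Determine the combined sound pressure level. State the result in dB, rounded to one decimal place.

For uncorrelated sources the intensities add, so convert each level to linear form, sum, and take 10·log₁₀ of the total.
Σ 10^(L/10) = 10^(81.6/10) + 10^(90.2/10) + 10^(83.0/10) = 1.391e+09.
L_total = 10·log₁₀(1.391e+09) = 91.43 dB.

91.4 dB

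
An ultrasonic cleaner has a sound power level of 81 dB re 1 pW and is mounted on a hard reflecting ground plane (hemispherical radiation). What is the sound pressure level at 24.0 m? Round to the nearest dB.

45 dB

L_p = L_w − 10·log₁₀(2π·r²) with r = 24.0 m.
2π·r² = 3619 m², 10·log₁₀ of that is 35.586 dB.
L_p = 81 − 35.586 = 45.41 dB.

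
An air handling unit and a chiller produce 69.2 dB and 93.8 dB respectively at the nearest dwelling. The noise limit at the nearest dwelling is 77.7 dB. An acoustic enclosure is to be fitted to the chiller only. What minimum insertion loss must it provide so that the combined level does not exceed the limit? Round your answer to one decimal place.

16.8 dB

Fixed contribution from the other source: Σ 10^(L/10) = 10^(69.2/10) = 8.318e+06 (69.20 dB).
The limit corresponds to 10^(77.7/10) = 5.888e+07; subtracting the fixed part leaves 5.057e+07 for the chiller, i.e. 77.04 dB.
So the chiller must be reduced from 93.8 to 77.04 dB: IL = 16.76 dB.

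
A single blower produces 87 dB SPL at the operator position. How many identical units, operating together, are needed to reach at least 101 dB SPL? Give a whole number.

The shortfall is 101 − 87 = 14.0 dB, and N units add 10·log₁₀ N, so need 10·log₁₀ N ≥ 14.0.
N ≥ 10^(14.0/10) = 25.119, so N = 26.

26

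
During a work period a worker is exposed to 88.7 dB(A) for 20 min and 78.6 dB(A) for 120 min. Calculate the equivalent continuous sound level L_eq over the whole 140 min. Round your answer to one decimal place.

L_eq = 10·log₁₀[(1/T)·Σ tᵢ·10^(Lᵢ/10)] with T = 140 min.
Σ tᵢ·10^(Lᵢ/10) = 20·10^(88.7/10) + 120·10^(78.6/10) = 2.352e+10.
L_eq = 10·log₁₀(2.352e+10/140) = 82.25 dB(A).

82.3 dB(A)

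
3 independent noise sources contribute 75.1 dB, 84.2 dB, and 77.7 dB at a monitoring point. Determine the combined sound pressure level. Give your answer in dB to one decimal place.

85.5 dB

Incoherent sources combine by intensity addition: L_total = 10·log₁₀(Σ 10^(L_i/10)).
Σ 10^(L/10) = 10^(75.1/10) + 10^(84.2/10) + 10^(77.7/10) = 3.543e+08.
L_total = 10·log₁₀(3.543e+08) = 85.49 dB.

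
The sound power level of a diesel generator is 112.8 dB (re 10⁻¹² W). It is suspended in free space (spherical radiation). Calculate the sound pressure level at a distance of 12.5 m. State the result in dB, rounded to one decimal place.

L_p = L_w − 10·log₁₀(4π·r²) with r = 12.5 m.
4π·r² = 1963 m², 10·log₁₀ of that is 32.930 dB.
L_p = 112.8 − 32.930 = 79.87 dB.

79.9 dB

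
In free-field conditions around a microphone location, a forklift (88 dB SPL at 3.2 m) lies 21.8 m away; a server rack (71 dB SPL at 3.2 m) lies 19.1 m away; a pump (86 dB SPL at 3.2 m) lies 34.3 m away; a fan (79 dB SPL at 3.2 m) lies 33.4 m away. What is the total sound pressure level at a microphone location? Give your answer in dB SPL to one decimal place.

72.6 dB SPL

Apply inverse-square spreading to bring every level to the receiver, then sum 10^(L/10).
forklift: 88 − 20·log₁₀(21.8/3.2) = 88 − 16.67 = 71.33 dB SPL.
server rack: 71 − 20·log₁₀(19.1/3.2) = 71 − 15.52 = 55.48 dB SPL.
pump: 86 − 20·log₁₀(34.3/3.2) = 86 − 20.60 = 65.40 dB SPL.
fan: 79 − 20·log₁₀(33.4/3.2) = 79 − 20.37 = 58.63 dB SPL.
Σ 10^(L/10) = 1.814e+07 → L_total = 10·log₁₀(1.814e+07) = 72.59 dB SPL.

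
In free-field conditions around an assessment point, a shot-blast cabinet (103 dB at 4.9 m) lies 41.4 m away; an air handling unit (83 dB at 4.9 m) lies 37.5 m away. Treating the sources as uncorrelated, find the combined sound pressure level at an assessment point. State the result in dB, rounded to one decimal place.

84.5 dB

Propagate each source to the receiver with L = L_ref − 20·log₁₀(r/r_ref), then add intensities.
shot-blast cabinet: 103 − 20·log₁₀(41.4/4.9) = 103 − 18.54 = 84.46 dB.
air handling unit: 83 − 20·log₁₀(37.5/4.9) = 83 − 17.68 = 65.32 dB.
Σ 10^(L/10) = 2.829e+08 → L_total = 10·log₁₀(2.829e+08) = 84.52 dB.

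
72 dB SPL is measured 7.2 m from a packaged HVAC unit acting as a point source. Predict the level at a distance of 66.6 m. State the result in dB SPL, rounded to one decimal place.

Point-source attenuation: ΔL = 20·log₁₀(r₂/r₁) = 20·log₁₀(66.6/7.2) = 19.323 dB.
L₂ = 72 − 20·log₁₀(66.6/7.2) = 72 − 19.323 = 52.68 dB SPL.

52.7 dB SPL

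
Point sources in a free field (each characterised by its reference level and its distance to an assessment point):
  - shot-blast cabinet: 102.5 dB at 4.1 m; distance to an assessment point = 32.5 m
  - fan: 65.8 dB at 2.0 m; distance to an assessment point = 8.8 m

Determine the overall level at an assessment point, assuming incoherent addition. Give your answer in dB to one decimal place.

84.5 dB

First find each source's level at the receiver (point-source: −20·log₁₀(r/r_ref)), then combine on an intensity basis.
shot-blast cabinet: 102.5 − 20·log₁₀(32.5/4.1) = 102.5 − 17.98 = 84.52 dB.
fan: 65.8 − 20·log₁₀(8.8/2.0) = 65.8 − 12.87 = 52.93 dB.
Σ 10^(L/10) = 2.832e+08 → L_total = 10·log₁₀(2.832e+08) = 84.52 dB.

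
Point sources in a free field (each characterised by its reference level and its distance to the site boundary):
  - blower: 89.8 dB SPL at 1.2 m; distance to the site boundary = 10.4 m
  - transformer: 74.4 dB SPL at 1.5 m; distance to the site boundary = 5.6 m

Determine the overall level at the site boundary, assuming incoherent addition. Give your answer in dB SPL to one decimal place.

Apply inverse-square spreading to bring every level to the receiver, then sum 10^(L/10).
blower: 89.8 − 20·log₁₀(10.4/1.2) = 89.8 − 18.76 = 71.04 dB SPL.
transformer: 74.4 − 20·log₁₀(5.6/1.5) = 74.4 − 11.44 = 62.96 dB SPL.
Σ 10^(L/10) = 1.469e+07 → L_total = 10·log₁₀(1.469e+07) = 71.67 dB SPL.

71.7 dB SPL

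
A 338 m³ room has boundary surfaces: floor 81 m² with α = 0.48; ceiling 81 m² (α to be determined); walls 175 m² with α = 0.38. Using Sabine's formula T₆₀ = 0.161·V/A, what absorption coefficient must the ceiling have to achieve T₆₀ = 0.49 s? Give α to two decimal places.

0.07

Required total absorption A = 0.161·338/0.49 = 111.06 m².
Absorption from the other surfaces = 81·0.48 + 175·0.38 = 105.38 m², so the ceiling must supply 5.68 m² over 81 m².
α = 5.68/81 = 0.070.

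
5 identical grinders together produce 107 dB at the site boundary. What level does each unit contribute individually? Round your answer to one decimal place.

For N identical incoherent sources L_total = L₁ + 10·log₁₀ N, so L₁ = 107 − 10·log₁₀(5) = 107 − 6.990.

100.0 dB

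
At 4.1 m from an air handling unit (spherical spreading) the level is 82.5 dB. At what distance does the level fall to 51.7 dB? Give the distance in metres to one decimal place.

142.2 m

For a point source L₁ − L₂ = 20·log₁₀(r₂/r₁), so r₂ = r₁·10^((L₁−L₂)/20).
r₂ = 4.1·10^((82.5−51.7)/20) = 4.1·10^(30.8/20) = 142.16 m.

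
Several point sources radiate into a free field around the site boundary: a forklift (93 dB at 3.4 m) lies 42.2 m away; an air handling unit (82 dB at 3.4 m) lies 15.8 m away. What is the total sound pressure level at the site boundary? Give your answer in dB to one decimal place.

73.1 dB

First find each source's level at the receiver (point-source: −20·log₁₀(r/r_ref)), then combine on an intensity basis.
forklift: 93 − 20·log₁₀(42.2/3.4) = 93 − 21.88 = 71.12 dB.
air handling unit: 82 − 20·log₁₀(15.8/3.4) = 82 − 13.34 = 68.66 dB.
Σ 10^(L/10) = 2.029e+07 → L_total = 10·log₁₀(2.029e+07) = 73.07 dB.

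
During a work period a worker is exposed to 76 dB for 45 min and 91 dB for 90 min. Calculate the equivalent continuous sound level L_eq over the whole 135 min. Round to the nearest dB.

The energy average is taken in the linear domain: L_eq = 10·log₁₀[(Σ tᵢ·10^(Lᵢ/10))/T], T = 135 min.
Σ tᵢ·10^(Lᵢ/10) = 45·10^(76/10) + 90·10^(91/10) = 1.151e+11.
L_eq = 10·log₁₀(1.151e+11/135) = 89.31 dB.

89 dB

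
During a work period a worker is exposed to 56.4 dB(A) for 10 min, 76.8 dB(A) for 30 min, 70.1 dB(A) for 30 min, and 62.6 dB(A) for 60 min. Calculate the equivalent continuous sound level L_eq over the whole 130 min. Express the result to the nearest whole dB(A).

Weight each interval's intensity by its duration and average over T = 130 min:
Σ tᵢ·10^(Lᵢ/10) = 10·10^(56.4/10) + 30·10^(76.8/10) + 30·10^(70.1/10) + 60·10^(62.6/10) = 1.856e+09.
L_eq = 10·log₁₀(1.856e+09/130) = 71.55 dB(A).

72 dB(A)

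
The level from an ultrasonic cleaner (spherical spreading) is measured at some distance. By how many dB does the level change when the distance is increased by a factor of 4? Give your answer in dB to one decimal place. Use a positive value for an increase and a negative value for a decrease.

A point source loses 6 dB per doubling of distance; generally ΔL = −20·log₁₀(r₂/r₁).
ΔL = −20·log₁₀(4) = -12.04 dB.

-12.0 dB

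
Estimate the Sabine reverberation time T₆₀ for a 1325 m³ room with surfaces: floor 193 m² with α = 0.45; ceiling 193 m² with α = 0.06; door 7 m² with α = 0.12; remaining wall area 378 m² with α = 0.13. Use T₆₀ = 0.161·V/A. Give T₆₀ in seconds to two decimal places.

Total absorption A = 193·0.45 + 193·0.06 + 7·0.12 + 378·0.13 = 148.41 m² sabins.
T₆₀ = 0.161 × 1325 / 148.41 = 1.437 s.

1.44 s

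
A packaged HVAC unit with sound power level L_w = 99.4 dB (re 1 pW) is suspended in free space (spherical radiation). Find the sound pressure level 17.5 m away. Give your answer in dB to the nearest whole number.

64 dB

L_p = L_w − 10·log₁₀(4π·r²) with r = 17.5 m.
4π·r² = 3848 m², 10·log₁₀ of that is 35.853 dB.
L_p = 99.4 − 35.853 = 63.55 dB.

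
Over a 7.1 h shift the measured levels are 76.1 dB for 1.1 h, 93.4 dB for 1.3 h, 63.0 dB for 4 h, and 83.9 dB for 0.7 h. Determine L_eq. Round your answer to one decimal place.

86.4 dB

The energy average is taken in the linear domain: L_eq = 10·log₁₀[(Σ tᵢ·10^(Lᵢ/10))/T], T = 7.1 h.
Σ tᵢ·10^(Lᵢ/10) = 1.1·10^(76.1/10) + 1.3·10^(93.4/10) + 4·10^(63.0/10) + 0.7·10^(83.9/10) = 3.069e+09.
L_eq = 10·log₁₀(3.069e+09/7.1) = 86.36 dB.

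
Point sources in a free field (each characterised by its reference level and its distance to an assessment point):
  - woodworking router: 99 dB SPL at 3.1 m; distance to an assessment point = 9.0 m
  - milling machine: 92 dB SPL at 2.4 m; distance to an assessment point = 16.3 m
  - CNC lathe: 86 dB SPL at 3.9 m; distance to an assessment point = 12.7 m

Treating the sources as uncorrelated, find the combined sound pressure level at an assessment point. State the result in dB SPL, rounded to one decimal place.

First find each source's level at the receiver (point-source: −20·log₁₀(r/r_ref)), then combine on an intensity basis.
woodworking router: 99 − 20·log₁₀(9.0/3.1) = 99 − 9.26 = 89.74 dB SPL.
milling machine: 92 − 20·log₁₀(16.3/2.4) = 92 − 16.64 = 75.36 dB SPL.
CNC lathe: 86 − 20·log₁₀(12.7/3.9) = 86 − 10.25 = 75.75 dB SPL.
Σ 10^(L/10) = 1.014e+09 → L_total = 10·log₁₀(1.014e+09) = 90.06 dB SPL.

90.1 dB SPL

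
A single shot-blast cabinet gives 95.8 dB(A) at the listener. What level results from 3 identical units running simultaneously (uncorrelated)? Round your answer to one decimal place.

L_total = L₁ + 10·log₁₀ N for N identical incoherent sources.
L_total = 95.8 + 10·log₁₀(3) = 95.8 + 4.771 = 100.57 dB(A).

100.6 dB(A)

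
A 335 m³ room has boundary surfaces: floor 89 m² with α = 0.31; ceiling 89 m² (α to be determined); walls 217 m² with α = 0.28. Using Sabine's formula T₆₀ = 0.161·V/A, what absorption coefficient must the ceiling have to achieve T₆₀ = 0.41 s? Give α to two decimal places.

0.49

A = 0.161·V/T₆₀ = 0.161·335/0.41 = 131.55 m² sabins.
Absorption from the other surfaces = 89·0.31 + 217·0.28 = 88.35 m², so the ceiling must supply 43.20 m² over 89 m².
α = 43.20/89 = 0.485.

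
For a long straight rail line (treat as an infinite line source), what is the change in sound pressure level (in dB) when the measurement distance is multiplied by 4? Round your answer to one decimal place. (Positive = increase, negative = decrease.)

-6.0 dB

Line-source spreading: ΔL = −10·log₁₀(r₂/r₁).
ΔL = −10·log₁₀(4) = -6.02 dB.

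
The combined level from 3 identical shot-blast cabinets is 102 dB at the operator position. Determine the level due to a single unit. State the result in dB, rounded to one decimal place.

For N identical incoherent sources L_total = L₁ + 10·log₁₀ N, so L₁ = 102 − 10·log₁₀(3) = 102 − 4.771.

97.2 dB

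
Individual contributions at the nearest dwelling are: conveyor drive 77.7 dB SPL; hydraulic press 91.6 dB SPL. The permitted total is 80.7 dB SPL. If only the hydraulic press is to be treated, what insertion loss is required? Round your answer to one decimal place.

13.9 dB

Everything except the hydraulic press sums to 10^(77.7/10) = 5.888e+07 in linear terms, 77.70 dB SPL.
The limit corresponds to 10^(80.7/10) = 1.175e+08; subtracting the fixed part leaves 5.861e+07 for the hydraulic press, i.e. 77.68 dB SPL.
So the hydraulic press must be reduced from 91.6 to 77.68 dB SPL: IL = 13.92 dB.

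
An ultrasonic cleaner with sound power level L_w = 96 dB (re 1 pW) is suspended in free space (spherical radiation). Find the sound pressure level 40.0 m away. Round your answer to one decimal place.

53.0 dB

The power spreads over a sphere of area 4π·r², so L_p = L_w − 10·log₁₀(4π·r²).
4π·r² = 2.011e+04 m², 10·log₁₀ of that is 43.033 dB.
L_p = 96 − 43.033 = 52.97 dB.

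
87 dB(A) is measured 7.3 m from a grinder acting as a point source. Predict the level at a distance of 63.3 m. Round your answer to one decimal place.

For a point source, L₂ = L₁ − 20·log₁₀(r₂/r₁).
L₂ = 87 − 20·log₁₀(63.3/7.3) = 87 − 18.762 = 68.24 dB(A).

68.2 dB(A)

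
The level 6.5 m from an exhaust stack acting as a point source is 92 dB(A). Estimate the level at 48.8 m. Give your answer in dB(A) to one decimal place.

74.5 dB(A)

Point-source attenuation: ΔL = 20·log₁₀(r₂/r₁) = 20·log₁₀(48.8/6.5) = 17.510 dB.
L₂ = 92 − 20·log₁₀(48.8/6.5) = 92 − 17.510 = 74.49 dB(A).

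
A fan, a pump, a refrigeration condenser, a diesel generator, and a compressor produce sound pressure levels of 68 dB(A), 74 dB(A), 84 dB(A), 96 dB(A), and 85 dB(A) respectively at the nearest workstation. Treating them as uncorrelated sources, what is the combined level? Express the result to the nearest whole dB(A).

97 dB(A)

Incoherent sources combine by intensity addition: L_total = 10·log₁₀(Σ 10^(L_i/10)).
Σ 10^(L/10) = 10^(68/10) + 10^(74/10) + 10^(84/10) + 10^(96/10) + 10^(85/10) = 4.580e+09.
L_total = 10·log₁₀(4.580e+09) = 96.61 dB(A).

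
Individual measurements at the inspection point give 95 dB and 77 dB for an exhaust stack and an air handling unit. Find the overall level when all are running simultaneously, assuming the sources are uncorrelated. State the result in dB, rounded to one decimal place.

For uncorrelated sources the intensities add, so convert each level to linear form, sum, and take 10·log₁₀ of the total.
Σ 10^(L/10) = 10^(95/10) + 10^(77/10) = 3.212e+09.
L_total = 10·log₁₀(3.212e+09) = 95.07 dB.

95.1 dB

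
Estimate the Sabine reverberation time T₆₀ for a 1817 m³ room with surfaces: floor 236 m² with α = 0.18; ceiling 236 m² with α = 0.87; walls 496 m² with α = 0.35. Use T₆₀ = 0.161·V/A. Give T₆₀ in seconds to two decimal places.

0.69 s

Total absorption A = 236·0.18 + 236·0.87 + 496·0.35 = 421.40 m² sabins.
T₆₀ = 0.161·V/A = 0.161·1817/421.40 = 0.694 s.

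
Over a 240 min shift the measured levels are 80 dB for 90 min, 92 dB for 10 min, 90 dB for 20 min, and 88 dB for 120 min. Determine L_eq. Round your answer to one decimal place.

87.0 dB

Weight each interval's intensity by its duration and average over T = 240 min:
Σ tᵢ·10^(Lᵢ/10) = 90·10^(80/10) + 10·10^(92/10) + 20·10^(90/10) + 120·10^(88/10) = 1.206e+11.
L_eq = 10·log₁₀(1.206e+11/240) = 87.01 dB.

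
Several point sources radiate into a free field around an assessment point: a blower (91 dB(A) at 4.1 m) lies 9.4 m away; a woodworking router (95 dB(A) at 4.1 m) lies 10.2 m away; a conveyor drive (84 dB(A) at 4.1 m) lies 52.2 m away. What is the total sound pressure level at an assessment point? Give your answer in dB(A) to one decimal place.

88.8 dB(A)

Apply inverse-square spreading to bring every level to the receiver, then sum 10^(L/10).
blower: 91 − 20·log₁₀(9.4/4.1) = 91 − 7.21 = 83.79 dB(A).
woodworking router: 95 − 20·log₁₀(10.2/4.1) = 95 − 7.92 = 87.08 dB(A).
conveyor drive: 84 − 20·log₁₀(52.2/4.1) = 84 − 22.10 = 61.90 dB(A).
Σ 10^(L/10) = 7.520e+08 → L_total = 10·log₁₀(7.520e+08) = 88.76 dB(A).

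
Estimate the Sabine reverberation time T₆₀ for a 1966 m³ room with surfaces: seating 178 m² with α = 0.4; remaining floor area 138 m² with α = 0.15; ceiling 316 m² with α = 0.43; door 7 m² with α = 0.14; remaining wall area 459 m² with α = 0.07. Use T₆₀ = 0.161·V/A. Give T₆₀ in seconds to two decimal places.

1.21 s

Summing Sᵢαᵢ: 178·0.4 + 138·0.15 + 316·0.43 + 7·0.14 + 459·0.07 = 260.89 m².
T₆₀ = 0.161·V/A = 0.161·1966/260.89 = 1.213 s.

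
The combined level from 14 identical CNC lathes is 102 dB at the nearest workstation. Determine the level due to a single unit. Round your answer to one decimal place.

90.5 dB

14 equal contributions raise the level by 10·log₁₀ 14 = 11.461 dB, so each unit alone gives 102 − 11.461.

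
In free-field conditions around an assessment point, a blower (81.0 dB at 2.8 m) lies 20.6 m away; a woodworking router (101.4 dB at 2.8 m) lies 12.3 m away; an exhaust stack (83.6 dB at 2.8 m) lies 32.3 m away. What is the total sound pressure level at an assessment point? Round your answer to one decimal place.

88.6 dB

Propagate each source to the receiver with L = L_ref − 20·log₁₀(r/r_ref), then add intensities.
blower: 81.0 − 20·log₁₀(20.6/2.8) = 81.0 − 17.33 = 63.67 dB.
woodworking router: 101.4 − 20·log₁₀(12.3/2.8) = 101.4 − 12.85 = 88.55 dB.
exhaust stack: 83.6 − 20·log₁₀(32.3/2.8) = 83.6 − 21.24 = 62.36 dB.
Σ 10^(L/10) = 7.194e+08 → L_total = 10·log₁₀(7.194e+08) = 88.57 dB.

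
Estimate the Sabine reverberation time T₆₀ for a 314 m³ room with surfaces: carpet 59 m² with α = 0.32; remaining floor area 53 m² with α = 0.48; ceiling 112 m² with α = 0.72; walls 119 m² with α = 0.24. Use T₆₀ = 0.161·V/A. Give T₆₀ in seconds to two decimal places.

A = Σ Sᵢαᵢ = 59·0.32 + 53·0.48 + 112·0.72 + 119·0.24 = 153.52 m².
T₆₀ = 0.161·V/A = 0.161·314/153.52 = 0.329 s.

0.33 s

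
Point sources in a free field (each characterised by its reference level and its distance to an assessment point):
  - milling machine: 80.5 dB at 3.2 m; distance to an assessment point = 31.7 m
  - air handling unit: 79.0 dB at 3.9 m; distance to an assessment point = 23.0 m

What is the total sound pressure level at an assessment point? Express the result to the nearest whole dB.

Propagate each source to the receiver with L = L_ref − 20·log₁₀(r/r_ref), then add intensities.
milling machine: 80.5 − 20·log₁₀(31.7/3.2) = 80.5 − 19.92 = 60.58 dB.
air handling unit: 79.0 − 20·log₁₀(23.0/3.9) = 79.0 − 15.41 = 63.59 dB.
Σ 10^(L/10) = 3.427e+06 → L_total = 10·log₁₀(3.427e+06) = 65.35 dB.

65 dB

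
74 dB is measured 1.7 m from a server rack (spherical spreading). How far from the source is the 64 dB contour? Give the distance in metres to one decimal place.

5.4 m

For a point source L₁ − L₂ = 20·log₁₀(r₂/r₁), so r₂ = r₁·10^((L₁−L₂)/20).
r₂ = 1.7·10^((74−64)/20) = 1.7·10^(10.0/20) = 5.38 m.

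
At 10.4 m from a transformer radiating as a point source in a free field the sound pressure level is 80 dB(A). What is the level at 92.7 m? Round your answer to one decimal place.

61.0 dB(A)

For a point source, L₂ = L₁ − 20·log₁₀(r₂/r₁).
L₂ = 80 − 20·log₁₀(92.7/10.4) = 80 − 19.001 = 61.00 dB(A).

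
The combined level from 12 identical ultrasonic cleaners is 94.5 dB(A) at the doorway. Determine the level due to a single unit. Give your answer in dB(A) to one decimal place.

83.7 dB(A)

Dividing the total intensity by 12 lowers the level by 10·log₁₀ 12 = 10.792 dB: L₁ = 94.5 − 10.792.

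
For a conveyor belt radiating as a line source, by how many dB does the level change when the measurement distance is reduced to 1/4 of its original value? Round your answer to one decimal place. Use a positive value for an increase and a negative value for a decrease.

Line-source spreading: ΔL = −10·log₁₀(r₂/r₁).
ΔL = −10·log₁₀(0.25) = +6.02 dB.

+6.0 dB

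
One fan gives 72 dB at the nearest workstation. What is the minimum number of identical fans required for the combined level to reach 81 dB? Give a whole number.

Need L₁ + 10·log₁₀ N ≥ 81, i.e. log₁₀ N ≥ 0.90.
N ≥ 10^(9.0/10) = 7.943, so N = 8.

8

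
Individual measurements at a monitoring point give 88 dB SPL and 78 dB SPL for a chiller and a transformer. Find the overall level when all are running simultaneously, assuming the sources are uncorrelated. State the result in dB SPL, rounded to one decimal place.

Incoherent sources combine by intensity addition: L_total = 10·log₁₀(Σ 10^(L_i/10)).
Σ 10^(L/10) = 10^(88/10) + 10^(78/10) = 6.941e+08.
L_total = 10·log₁₀(6.941e+08) = 88.41 dB SPL.

88.4 dB SPL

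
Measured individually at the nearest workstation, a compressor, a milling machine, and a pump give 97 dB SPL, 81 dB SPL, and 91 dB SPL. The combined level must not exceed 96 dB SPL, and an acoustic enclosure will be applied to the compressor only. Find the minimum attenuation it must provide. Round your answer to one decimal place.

2.9 dB

The untreated sources together contribute 10^(81/10) + 10^(91/10) = 1.385e+09, i.e. 91.41 dB SPL.
To meet 96 dB SPL overall, the treated compressor may contribute at most 10^(96/10) − 1.385e+09 = 2.596e+09, i.e. 94.14 dB SPL.
Required insertion loss = 97 − 94.14 = 2.86 dB.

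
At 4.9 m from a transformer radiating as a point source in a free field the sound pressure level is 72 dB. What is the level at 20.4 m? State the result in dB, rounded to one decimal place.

59.6 dB

Point-source attenuation: ΔL = 20·log₁₀(r₂/r₁) = 20·log₁₀(20.4/4.9) = 12.389 dB.
L₂ = 72 − 20·log₁₀(20.4/4.9) = 72 − 12.389 = 59.61 dB.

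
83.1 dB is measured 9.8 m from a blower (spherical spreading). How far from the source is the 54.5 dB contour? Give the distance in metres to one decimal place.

For a point source L₁ − L₂ = 20·log₁₀(r₂/r₁), so r₂ = r₁·10^((L₁−L₂)/20).
r₂ = 9.8·10^((83.1−54.5)/20) = 9.8·10^(28.6/20) = 263.77 m.

263.8 m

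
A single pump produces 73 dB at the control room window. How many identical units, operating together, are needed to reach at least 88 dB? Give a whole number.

The shortfall is 88 − 73 = 15.0 dB, and N units add 10·log₁₀ N, so need 10·log₁₀ N ≥ 15.0.
N ≥ 10^(15.0/10) = 31.623, so N = 32.

32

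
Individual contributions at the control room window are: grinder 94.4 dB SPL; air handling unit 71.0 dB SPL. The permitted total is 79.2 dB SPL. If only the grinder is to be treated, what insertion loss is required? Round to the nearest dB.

The untreated sources together contribute 10^(71.0/10) = 1.259e+07, i.e. 71.00 dB SPL.
The limit corresponds to 10^(79.2/10) = 8.318e+07; subtracting the fixed part leaves 7.059e+07 for the grinder, i.e. 78.49 dB SPL.
So the grinder must be reduced from 94.4 to 78.49 dB SPL: IL = 15.91 dB.

16 dB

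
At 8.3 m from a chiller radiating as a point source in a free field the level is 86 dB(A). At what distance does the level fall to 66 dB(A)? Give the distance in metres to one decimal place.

For a point source L₁ − L₂ = 20·log₁₀(r₂/r₁), so r₂ = r₁·10^((L₁−L₂)/20).
r₂ = 8.3·10^((86−66)/20) = 8.3·10^(20.0/20) = 83.00 m.

83.0 m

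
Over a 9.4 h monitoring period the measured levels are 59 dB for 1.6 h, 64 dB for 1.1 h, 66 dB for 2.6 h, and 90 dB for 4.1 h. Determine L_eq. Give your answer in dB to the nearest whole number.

The energy average is taken in the linear domain: L_eq = 10·log₁₀[(Σ tᵢ·10^(Lᵢ/10))/T], T = 9.4 h.
Σ tᵢ·10^(Lᵢ/10) = 1.6·10^(59/10) + 1.1·10^(64/10) + 2.6·10^(66/10) + 4.1·10^(90/10) = 4.114e+09.
L_eq = 10·log₁₀(4.114e+09/9.4) = 86.41 dB.

86 dB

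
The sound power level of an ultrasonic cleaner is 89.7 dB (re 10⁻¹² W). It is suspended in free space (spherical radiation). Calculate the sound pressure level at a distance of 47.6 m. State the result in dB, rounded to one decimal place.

L_p = L_w − 10·log₁₀(4π·r²) with r = 47.6 m.
4π·r² = 2.847e+04 m², 10·log₁₀ of that is 44.544 dB.
L_p = 89.7 − 44.544 = 45.16 dB.

45.2 dB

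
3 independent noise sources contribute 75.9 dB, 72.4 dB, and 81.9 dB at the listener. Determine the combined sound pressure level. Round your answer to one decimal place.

83.2 dB

For uncorrelated sources the intensities add, so convert each level to linear form, sum, and take 10·log₁₀ of the total.
Σ 10^(L/10) = 10^(75.9/10) + 10^(72.4/10) + 10^(81.9/10) = 2.112e+08.
L_total = 10·log₁₀(2.112e+08) = 83.25 dB.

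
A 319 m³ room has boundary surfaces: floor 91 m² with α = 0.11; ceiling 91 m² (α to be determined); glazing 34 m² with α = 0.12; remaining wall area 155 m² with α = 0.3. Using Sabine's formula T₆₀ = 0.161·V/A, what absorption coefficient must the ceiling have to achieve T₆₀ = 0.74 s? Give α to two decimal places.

0.10

A = 0.161·V/T₆₀ = 0.161·319/0.74 = 69.40 m² sabins.
Absorption from the other surfaces = 91·0.11 + 34·0.12 + 155·0.3 = 60.59 m², so the ceiling must supply 8.81 m² over 91 m².
α = 8.81/91 = 0.097.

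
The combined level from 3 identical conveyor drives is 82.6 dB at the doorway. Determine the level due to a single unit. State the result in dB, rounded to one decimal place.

3 equal contributions raise the level by 10·log₁₀ 3 = 4.771 dB, so each unit alone gives 82.6 − 4.771.

77.8 dB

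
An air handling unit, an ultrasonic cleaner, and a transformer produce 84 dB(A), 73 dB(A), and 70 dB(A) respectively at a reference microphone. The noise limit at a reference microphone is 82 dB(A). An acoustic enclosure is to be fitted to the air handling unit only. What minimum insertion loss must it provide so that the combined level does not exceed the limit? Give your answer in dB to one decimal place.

2.9 dB

Fixed contribution from the other sources: Σ 10^(L/10) = 10^(73/10) + 10^(70/10) = 2.995e+07 (74.76 dB(A)).
To meet 82 dB(A) overall, the treated air handling unit may contribute at most 10^(82/10) − 2.995e+07 = 1.285e+08, i.e. 81.09 dB(A).
Required insertion loss = 84 − 81.09 = 2.91 dB.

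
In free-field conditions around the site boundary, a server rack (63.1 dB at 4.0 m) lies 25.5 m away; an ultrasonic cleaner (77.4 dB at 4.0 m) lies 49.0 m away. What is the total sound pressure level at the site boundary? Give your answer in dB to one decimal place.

First find each source's level at the receiver (point-source: −20·log₁₀(r/r_ref)), then combine on an intensity basis.
server rack: 63.1 − 20·log₁₀(25.5/4.0) = 63.1 − 16.09 = 47.01 dB.
ultrasonic cleaner: 77.4 − 20·log₁₀(49.0/4.0) = 77.4 − 21.76 = 55.64 dB.
Σ 10^(L/10) = 4.164e+05 → L_total = 10·log₁₀(4.164e+05) = 56.20 dB.

56.2 dB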